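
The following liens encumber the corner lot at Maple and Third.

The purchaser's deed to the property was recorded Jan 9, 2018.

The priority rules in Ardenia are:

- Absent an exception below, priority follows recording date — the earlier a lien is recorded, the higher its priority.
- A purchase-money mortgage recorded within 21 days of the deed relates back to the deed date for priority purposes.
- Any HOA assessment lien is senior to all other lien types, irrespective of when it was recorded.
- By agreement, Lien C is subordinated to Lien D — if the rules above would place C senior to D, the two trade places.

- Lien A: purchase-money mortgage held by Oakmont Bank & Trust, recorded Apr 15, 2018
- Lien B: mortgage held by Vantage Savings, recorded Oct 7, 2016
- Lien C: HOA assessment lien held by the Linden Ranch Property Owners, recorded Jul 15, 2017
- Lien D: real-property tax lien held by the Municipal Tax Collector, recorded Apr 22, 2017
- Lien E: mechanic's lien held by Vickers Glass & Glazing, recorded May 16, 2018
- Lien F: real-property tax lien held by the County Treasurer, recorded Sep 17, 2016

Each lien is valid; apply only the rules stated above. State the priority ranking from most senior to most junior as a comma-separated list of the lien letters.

Effective dates after the stated exceptions: A missed the 21-day window (96 days after the deed), so its recording date stands.
C is an HOA assessment lien, so it outranks all other liens regardless of date.
The other liens, earliest effective date first: F (Sep 17, 2016), B (Oct 7, 2016), D (Apr 22, 2017), A (Apr 15, 2018), E (May 16, 2018).
C is senior to D before the subordination, so the two trade places.

D, F, B, C, A, E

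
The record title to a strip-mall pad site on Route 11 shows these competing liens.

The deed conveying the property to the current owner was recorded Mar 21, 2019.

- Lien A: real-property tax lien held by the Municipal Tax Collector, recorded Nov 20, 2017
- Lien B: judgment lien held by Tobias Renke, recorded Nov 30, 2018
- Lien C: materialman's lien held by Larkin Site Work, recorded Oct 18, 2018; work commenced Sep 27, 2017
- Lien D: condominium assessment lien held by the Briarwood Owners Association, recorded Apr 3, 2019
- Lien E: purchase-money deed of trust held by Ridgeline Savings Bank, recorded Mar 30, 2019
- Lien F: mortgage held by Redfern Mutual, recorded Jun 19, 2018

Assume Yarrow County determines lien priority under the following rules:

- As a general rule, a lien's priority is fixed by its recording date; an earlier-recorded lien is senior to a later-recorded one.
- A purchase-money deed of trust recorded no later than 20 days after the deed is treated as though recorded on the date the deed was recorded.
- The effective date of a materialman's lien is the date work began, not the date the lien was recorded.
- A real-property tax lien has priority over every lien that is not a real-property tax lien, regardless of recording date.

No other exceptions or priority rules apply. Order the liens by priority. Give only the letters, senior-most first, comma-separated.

A, C, F, B, E, D

First, effective dates: C is treated as recorded Sep 27, 2017, the work-commencement date; E's effective date is the deed date, Mar 21, 2019.
As a real-property tax lien, A is senior to every other lien.
Remaining liens by effective date: C (Sep 27, 2017), F (Jun 19, 2018), B (Nov 30, 2018), E (Mar 21, 2019), D (Apr 3, 2019).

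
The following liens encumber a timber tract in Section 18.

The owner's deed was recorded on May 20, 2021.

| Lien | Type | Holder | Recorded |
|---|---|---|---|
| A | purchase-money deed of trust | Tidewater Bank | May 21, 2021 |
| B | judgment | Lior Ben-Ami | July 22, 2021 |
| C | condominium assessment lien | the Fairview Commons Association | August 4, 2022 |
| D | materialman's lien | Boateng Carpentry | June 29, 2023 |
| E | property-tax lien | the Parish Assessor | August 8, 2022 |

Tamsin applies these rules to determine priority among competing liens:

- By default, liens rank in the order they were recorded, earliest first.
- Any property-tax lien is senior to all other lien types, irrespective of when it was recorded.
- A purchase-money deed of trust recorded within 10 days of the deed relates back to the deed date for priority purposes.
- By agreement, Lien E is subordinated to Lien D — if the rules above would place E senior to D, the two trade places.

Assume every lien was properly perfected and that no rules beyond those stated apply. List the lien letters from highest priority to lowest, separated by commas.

D, A, B, C, E

Effective dates after the stated exceptions: A was recorded within the 10-day window, so its effective date is the deed date May 20, 2021.
E is a property-tax lien and takes priority over every other lien.
The other liens, earliest effective date first: A (May 20, 2021), B (July 22, 2021), C (August 4, 2022), D (June 29, 2023).
Because E would otherwise rank above D, the subordination swaps them.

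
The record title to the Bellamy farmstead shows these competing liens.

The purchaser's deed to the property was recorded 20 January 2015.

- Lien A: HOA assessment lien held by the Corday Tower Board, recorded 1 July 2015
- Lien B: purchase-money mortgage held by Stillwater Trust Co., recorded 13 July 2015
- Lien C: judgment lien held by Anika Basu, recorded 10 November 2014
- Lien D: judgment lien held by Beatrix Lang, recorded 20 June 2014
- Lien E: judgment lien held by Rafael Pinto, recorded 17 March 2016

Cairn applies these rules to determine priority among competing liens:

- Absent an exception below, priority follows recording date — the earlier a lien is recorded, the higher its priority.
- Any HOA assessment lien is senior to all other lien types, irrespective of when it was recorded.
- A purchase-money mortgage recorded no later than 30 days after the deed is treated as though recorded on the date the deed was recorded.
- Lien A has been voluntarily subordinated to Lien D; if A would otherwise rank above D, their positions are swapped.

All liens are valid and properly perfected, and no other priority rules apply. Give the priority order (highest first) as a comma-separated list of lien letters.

Adjusting effective dates: B was recorded 174 days after the deed — beyond 30 days — so no relation-back applies.
A, as an HOA assessment lien, has superpriority and ranks first.
The other liens, earliest effective date first: D (20 June 2014), C (10 November 2014), B (13 July 2015), E (17 March 2016).
The subordination applies — A was senior to D — so A and D swap.

D, A, C, B, E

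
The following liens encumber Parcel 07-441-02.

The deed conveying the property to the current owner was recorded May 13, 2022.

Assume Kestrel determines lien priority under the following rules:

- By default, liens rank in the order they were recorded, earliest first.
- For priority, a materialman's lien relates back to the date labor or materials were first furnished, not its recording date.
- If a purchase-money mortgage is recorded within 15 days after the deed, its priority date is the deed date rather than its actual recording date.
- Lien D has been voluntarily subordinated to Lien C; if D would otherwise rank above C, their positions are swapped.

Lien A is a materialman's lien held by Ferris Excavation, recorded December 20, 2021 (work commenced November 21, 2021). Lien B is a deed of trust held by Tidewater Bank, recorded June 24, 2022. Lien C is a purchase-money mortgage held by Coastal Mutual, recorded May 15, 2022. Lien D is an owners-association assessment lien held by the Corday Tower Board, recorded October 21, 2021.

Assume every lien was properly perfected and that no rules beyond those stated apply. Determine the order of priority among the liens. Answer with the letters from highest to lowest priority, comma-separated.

First, effective dates: A relates back to November 21, 2021 (work commenced); C's effective date is the deed date, May 13, 2022.
By effective date: D (October 21, 2021), A (November 21, 2021), C (May 13, 2022), B (June 24, 2022).
D is senior to C before the subordination, so the two trade places.

C, A, D, B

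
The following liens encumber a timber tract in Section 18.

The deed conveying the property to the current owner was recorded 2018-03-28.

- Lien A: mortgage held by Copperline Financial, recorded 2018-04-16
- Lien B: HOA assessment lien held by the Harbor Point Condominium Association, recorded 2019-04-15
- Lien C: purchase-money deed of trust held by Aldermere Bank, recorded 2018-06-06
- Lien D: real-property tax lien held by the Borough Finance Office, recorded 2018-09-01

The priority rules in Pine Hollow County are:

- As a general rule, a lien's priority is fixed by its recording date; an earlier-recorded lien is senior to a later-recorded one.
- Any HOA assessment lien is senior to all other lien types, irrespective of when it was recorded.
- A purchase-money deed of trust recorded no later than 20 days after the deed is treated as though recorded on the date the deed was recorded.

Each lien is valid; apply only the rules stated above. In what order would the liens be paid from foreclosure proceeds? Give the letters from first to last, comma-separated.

Adjusting effective dates: C was recorded 70 days after the deed, outside the 20-day window, so it keeps its recording date.
B is an HOA assessment lien and takes priority over every other lien.
Among the remaining liens, by effective date: A (2018-04-16), C (2018-06-06), D (2018-09-01).

B, A, C, D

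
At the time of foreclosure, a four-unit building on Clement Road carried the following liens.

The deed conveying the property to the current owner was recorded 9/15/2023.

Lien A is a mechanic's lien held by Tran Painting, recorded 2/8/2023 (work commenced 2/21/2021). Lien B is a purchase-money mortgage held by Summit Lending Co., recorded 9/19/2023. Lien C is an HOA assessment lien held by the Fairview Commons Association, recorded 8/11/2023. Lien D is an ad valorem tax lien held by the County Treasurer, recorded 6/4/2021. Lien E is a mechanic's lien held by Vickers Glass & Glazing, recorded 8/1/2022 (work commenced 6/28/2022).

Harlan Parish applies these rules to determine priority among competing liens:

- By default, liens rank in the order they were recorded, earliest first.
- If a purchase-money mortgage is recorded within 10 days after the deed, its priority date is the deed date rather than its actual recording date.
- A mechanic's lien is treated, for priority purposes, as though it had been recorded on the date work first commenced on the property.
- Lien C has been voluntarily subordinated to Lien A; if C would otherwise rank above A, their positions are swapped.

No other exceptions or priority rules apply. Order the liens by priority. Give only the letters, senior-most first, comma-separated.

A, D, E, C, B

Effective dates after the stated exceptions: A's effective date is 2/21/2021, when work began; B's effective date is the deed date, 9/15/2023; E is treated as recorded 6/28/2022, the work-commencement date.
By effective date, earliest first: A (2/21/2021), D (6/4/2021), E (6/28/2022), C (8/11/2023), B (9/15/2023).
Since C is not senior to A, the subordination leaves the order unchanged.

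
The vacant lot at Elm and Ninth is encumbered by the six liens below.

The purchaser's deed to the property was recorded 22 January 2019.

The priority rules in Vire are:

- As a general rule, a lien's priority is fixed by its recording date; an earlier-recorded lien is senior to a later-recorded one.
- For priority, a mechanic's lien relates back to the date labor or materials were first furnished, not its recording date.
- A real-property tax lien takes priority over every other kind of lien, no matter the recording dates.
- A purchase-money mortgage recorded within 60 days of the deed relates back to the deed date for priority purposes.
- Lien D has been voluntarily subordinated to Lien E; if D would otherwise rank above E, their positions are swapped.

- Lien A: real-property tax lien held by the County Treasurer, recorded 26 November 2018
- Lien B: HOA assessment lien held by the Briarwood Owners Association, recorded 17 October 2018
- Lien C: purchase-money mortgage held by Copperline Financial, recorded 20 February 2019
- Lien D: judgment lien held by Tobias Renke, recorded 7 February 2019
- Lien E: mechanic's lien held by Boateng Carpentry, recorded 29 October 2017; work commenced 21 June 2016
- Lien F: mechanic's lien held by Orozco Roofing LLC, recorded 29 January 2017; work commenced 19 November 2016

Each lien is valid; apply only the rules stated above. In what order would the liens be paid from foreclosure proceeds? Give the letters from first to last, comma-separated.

First, effective dates: C was recorded within the 60-day window, so its effective date is the deed date 22 January 2019; E relates back to 21 June 2016 (work commenced); F relates back to 19 November 2016 (work commenced).
A, as a real-property tax lien, has superpriority and ranks first.
Among the remaining liens, by effective date: E (21 June 2016), F (19 November 2016), B (17 October 2018), C (22 January 2019), D (7 February 2019).
D already ranks below E; the subordination has no effect.

A, E, F, B, C, D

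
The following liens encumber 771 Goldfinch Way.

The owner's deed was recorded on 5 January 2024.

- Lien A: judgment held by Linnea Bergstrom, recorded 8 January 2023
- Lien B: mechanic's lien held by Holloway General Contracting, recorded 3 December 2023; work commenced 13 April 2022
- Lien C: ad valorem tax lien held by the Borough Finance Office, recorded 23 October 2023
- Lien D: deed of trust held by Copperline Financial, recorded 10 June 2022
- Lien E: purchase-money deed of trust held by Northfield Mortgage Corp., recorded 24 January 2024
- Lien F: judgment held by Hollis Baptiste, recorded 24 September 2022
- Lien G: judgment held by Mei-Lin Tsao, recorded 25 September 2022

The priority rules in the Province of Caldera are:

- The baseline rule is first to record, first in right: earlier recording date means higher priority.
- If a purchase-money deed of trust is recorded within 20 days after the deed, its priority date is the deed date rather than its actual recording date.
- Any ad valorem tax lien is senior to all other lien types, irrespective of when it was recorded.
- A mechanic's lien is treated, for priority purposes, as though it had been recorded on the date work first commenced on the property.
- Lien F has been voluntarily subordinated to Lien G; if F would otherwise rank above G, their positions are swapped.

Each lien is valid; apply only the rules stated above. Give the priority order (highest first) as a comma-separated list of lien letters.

Adjusting effective dates: B's effective date is 13 April 2022, when work began; E's effective date is the deed date, 5 January 2024.
C is an ad valorem tax lien, so it outranks all other liens regardless of date.
Remaining liens by effective date: B (13 April 2022), D (10 June 2022), F (24 September 2022), G (25 September 2022), A (8 January 2023), E (5 January 2024).
The subordination applies — F was senior to G — so F and G swap.

C, B, D, G, F, A, E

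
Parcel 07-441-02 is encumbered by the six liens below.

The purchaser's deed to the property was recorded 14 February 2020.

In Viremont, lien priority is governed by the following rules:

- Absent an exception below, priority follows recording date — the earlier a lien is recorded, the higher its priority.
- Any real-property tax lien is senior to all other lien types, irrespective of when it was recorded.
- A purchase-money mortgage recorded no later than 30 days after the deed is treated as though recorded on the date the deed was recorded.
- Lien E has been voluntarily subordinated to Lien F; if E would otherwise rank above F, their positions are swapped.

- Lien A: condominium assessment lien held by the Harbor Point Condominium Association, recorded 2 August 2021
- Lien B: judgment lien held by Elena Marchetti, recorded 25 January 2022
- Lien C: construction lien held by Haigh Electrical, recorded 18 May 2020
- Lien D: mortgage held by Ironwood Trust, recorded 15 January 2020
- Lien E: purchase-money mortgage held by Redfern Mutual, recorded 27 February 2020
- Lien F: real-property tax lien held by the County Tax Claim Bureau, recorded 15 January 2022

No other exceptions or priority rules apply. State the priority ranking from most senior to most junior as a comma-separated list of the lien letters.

Adjusting effective dates: E's effective date is the deed date, 14 February 2020.
F, as a real-property tax lien, has superpriority and ranks first.
Among the remaining liens, by effective date: D (15 January 2020), E (14 February 2020), C (18 May 2020), A (2 August 2021), B (25 January 2022).
Since E is not senior to F, the subordination leaves the order unchanged.

F, D, E, C, A, B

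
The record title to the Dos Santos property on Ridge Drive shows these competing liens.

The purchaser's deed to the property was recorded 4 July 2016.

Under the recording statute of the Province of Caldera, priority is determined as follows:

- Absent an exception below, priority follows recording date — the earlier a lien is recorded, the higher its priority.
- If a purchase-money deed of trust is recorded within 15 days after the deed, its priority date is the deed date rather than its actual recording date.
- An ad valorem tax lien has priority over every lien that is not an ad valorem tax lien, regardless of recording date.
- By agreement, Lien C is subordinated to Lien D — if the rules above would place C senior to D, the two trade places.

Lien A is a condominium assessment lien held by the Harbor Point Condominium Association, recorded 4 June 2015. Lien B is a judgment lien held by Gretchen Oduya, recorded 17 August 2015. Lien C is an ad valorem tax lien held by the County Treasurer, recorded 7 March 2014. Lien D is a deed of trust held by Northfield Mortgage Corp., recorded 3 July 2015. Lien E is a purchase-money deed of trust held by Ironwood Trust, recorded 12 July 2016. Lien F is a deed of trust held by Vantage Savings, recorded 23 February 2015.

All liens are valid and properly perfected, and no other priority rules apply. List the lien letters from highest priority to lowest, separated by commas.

D, F, A, C, B, E

Adjusting effective dates: E's effective date is the deed date, 4 July 2016.
C, as an ad valorem tax lien, has superpriority and ranks first.
Among the remaining liens, by effective date: F (23 February 2015), A (4 June 2015), D (3 July 2015), B (17 August 2015), E (4 July 2016).
C is senior to D before the subordination, so the two trade places.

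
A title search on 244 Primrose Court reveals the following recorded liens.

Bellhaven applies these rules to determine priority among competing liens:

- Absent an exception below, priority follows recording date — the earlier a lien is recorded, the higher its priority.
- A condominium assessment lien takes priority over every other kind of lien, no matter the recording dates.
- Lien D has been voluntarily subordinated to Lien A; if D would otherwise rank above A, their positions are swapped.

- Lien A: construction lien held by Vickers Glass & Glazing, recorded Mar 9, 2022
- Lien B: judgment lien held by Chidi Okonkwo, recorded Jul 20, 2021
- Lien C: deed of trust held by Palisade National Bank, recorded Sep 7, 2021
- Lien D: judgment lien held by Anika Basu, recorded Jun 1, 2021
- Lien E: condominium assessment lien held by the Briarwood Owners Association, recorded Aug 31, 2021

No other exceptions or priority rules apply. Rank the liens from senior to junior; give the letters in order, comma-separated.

E, A, B, C, D

E is a condominium assessment lien and takes priority over every other lien.
Among the remaining liens, by effective date: D (Jun 1, 2021), B (Jul 20, 2021), C (Sep 7, 2021), A (Mar 9, 2022).
The subordination applies — D was senior to A — so D and A swap.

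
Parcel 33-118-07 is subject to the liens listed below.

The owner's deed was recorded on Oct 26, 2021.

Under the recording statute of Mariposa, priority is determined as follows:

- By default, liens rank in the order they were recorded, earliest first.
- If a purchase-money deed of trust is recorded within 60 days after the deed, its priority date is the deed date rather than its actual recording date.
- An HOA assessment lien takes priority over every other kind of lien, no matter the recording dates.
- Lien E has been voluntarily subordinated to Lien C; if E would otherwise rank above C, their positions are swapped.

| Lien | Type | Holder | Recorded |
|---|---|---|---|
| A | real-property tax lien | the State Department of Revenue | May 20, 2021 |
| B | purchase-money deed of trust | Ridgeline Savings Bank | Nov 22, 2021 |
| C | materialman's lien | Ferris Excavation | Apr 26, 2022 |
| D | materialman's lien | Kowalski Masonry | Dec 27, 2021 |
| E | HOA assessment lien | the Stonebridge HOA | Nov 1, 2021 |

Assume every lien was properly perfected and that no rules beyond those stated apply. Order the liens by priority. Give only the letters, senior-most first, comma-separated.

Effective dates after the stated exceptions: B's effective date is the deed date, Oct 26, 2021.
E is an HOA assessment lien, so it outranks all other liens regardless of date.
Ordering the rest by effective date: A (May 20, 2021), B (Oct 26, 2021), D (Dec 27, 2021), C (Apr 26, 2022).
Because E would otherwise rank above C, the subordination swaps them.

C, A, B, D, E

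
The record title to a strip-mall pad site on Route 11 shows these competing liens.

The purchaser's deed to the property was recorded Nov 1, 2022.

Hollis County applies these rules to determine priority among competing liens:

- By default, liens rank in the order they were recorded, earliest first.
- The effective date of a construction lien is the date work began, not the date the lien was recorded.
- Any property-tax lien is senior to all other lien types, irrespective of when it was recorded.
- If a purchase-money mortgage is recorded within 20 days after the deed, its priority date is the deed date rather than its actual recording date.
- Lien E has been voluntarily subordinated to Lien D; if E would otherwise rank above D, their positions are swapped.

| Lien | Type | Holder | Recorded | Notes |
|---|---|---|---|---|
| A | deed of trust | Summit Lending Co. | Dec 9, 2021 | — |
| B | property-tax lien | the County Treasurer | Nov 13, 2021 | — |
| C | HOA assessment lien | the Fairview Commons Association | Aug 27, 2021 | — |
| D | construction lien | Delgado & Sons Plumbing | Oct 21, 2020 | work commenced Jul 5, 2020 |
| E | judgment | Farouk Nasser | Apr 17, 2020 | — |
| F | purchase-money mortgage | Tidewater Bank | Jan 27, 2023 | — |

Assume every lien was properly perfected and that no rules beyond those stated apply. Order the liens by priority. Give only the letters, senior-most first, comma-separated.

B, D, E, C, A, F

First, effective dates: D relates back to Jul 5, 2020 (work commenced); F missed the 20-day window (87 days after the deed), so its recording date stands.
B, as a property-tax lien, has superpriority and ranks first.
Remaining liens by effective date: E (Apr 17, 2020), D (Jul 5, 2020), C (Aug 27, 2021), A (Dec 9, 2021), F (Jan 27, 2023).
E is senior to D before the subordination, so the two trade places.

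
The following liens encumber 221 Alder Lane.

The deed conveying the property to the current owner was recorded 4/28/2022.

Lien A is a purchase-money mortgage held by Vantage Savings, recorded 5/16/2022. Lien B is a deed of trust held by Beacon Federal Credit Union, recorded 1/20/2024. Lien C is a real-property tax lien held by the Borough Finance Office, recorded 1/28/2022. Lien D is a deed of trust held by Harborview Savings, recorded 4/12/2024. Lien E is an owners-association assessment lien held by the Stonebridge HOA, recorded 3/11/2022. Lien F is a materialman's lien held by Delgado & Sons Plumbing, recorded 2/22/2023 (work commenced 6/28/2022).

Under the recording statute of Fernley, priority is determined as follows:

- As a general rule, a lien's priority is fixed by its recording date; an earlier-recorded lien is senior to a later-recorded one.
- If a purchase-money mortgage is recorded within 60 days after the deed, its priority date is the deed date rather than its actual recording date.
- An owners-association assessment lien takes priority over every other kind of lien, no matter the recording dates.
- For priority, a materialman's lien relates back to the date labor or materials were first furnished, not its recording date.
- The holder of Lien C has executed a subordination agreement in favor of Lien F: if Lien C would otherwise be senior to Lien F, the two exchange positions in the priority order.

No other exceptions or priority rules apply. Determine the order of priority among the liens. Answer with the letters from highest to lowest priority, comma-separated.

E, F, A, C, B, D

First, effective dates: A was recorded within the 60-day window, so its effective date is the deed date 4/28/2022; F is treated as recorded 6/28/2022, the work-commencement date.
E is an owners-association assessment lien, so it outranks all other liens regardless of date.
Ordering the rest by effective date: C (1/28/2022), A (4/28/2022), F (6/28/2022), B (1/20/2024), D (4/12/2024).
C would otherwise be senior to F, so under the subordination agreement C and F exchange positions.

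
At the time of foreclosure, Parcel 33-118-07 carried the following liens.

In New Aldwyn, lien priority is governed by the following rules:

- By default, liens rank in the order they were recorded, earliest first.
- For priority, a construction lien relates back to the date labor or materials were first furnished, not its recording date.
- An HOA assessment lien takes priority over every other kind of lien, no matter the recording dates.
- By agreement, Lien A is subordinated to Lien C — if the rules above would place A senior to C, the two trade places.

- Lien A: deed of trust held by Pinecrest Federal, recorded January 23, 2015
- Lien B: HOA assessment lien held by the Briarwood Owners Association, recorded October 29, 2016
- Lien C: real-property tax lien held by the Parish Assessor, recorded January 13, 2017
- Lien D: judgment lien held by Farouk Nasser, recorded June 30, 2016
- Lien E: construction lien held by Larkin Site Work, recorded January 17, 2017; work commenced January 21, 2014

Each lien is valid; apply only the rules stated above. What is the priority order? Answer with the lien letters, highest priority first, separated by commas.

Effective dates: E is treated as recorded January 21, 2014, the work-commencement date.
B is an HOA assessment lien, so it outranks all other liens regardless of date.
Among the remaining liens, by effective date: E (January 21, 2014), A (January 23, 2015), D (June 30, 2016), C (January 13, 2017).
The subordination applies — A was senior to C — so A and C swap.

B, E, C, D, A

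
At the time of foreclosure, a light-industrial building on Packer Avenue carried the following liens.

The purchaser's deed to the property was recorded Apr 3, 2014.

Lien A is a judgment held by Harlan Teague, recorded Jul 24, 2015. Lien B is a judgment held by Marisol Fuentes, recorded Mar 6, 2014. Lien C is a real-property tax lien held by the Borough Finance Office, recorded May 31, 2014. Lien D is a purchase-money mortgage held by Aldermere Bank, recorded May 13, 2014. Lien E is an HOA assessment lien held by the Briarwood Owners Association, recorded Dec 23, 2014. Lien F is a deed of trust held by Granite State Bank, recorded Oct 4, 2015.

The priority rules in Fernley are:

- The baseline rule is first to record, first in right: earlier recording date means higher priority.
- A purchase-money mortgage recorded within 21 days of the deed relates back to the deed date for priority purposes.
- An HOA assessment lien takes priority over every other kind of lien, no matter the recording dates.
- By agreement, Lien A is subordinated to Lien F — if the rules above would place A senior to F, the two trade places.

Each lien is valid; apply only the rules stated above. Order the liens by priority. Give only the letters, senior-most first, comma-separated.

Adjusting effective dates: D was recorded 40 days after the deed — beyond 21 days — so no relation-back applies.
As an HOA assessment lien, E is senior to every other lien.
Remaining liens by effective date: B (Mar 6, 2014), D (May 13, 2014), C (May 31, 2014), A (Jul 24, 2015), F (Oct 4, 2015).
A is senior to F before the subordination, so the two trade places.

E, B, D, C, F, A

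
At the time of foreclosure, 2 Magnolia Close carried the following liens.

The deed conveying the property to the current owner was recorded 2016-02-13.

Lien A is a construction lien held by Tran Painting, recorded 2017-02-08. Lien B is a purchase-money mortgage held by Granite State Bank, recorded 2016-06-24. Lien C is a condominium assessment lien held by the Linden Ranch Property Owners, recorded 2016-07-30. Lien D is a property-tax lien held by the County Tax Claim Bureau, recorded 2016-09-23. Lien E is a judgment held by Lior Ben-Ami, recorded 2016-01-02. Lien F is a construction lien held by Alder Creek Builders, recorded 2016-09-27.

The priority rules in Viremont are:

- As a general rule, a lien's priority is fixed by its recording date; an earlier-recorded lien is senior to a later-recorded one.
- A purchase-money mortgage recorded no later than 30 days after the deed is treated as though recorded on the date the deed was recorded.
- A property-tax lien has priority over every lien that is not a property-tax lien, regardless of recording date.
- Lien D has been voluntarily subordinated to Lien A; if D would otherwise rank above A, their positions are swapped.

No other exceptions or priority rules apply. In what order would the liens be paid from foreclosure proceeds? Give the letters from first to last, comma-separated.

Adjusting effective dates: B was recorded 132 days after the deed — beyond 30 days — so no relation-back applies.
D, as a property-tax lien, has superpriority and ranks first.
Remaining liens by effective date: E (2016-01-02), B (2016-06-24), C (2016-07-30), F (2016-09-27), A (2017-02-08).
The subordination applies — D was senior to A — so D and A swap.

A, E, B, C, F, D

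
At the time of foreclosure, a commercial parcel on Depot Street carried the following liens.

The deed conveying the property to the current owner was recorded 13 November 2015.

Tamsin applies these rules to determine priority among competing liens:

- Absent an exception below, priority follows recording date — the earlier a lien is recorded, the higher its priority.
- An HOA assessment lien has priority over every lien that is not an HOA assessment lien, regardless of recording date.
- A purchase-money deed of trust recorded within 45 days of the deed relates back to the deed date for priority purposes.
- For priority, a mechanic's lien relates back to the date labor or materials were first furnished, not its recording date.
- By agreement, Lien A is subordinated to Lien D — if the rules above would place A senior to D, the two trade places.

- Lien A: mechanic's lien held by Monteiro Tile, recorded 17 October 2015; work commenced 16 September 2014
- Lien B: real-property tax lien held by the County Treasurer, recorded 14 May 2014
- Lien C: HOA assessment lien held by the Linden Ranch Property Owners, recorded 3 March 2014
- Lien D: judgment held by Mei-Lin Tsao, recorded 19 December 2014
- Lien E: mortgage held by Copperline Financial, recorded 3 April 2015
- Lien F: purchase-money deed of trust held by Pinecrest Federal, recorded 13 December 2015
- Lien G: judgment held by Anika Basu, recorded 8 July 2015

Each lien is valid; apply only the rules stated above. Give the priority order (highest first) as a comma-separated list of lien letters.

Adjusting effective dates: A is treated as recorded 16 September 2014, the work-commencement date; F was recorded within the 45-day window, so its effective date is the deed date 13 November 2015.
As an HOA assessment lien, C is senior to every other lien.
Among the remaining liens, by effective date: B (14 May 2014), A (16 September 2014), D (19 December 2014), E (3 April 2015), G (8 July 2015), F (13 November 2015).
A is senior to D before the subordination, so the two trade places.

C, B, D, A, E, G, F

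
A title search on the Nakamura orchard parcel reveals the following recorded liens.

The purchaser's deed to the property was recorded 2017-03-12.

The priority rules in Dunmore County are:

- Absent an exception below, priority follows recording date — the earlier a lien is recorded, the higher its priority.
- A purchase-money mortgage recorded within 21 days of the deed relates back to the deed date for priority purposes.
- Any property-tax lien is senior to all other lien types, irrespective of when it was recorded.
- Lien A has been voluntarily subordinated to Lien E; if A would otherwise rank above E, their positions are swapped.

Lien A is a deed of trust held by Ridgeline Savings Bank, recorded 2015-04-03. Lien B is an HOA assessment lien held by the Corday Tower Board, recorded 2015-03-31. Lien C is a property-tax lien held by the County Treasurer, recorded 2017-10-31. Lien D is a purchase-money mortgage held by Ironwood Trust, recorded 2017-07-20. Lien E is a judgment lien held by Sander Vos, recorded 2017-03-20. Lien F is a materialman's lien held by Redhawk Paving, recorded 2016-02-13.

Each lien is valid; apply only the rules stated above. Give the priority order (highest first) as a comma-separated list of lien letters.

Adjusting effective dates: D missed the 21-day window (130 days after the deed), so its recording date stands.
C, as a property-tax lien, has superpriority and ranks first.
Among the remaining liens, by effective date: B (2015-03-31), A (2015-04-03), F (2016-02-13), E (2017-03-20), D (2017-07-20).
A would otherwise be senior to E, so under the subordination agreement A and E exchange positions.

C, B, E, F, A, D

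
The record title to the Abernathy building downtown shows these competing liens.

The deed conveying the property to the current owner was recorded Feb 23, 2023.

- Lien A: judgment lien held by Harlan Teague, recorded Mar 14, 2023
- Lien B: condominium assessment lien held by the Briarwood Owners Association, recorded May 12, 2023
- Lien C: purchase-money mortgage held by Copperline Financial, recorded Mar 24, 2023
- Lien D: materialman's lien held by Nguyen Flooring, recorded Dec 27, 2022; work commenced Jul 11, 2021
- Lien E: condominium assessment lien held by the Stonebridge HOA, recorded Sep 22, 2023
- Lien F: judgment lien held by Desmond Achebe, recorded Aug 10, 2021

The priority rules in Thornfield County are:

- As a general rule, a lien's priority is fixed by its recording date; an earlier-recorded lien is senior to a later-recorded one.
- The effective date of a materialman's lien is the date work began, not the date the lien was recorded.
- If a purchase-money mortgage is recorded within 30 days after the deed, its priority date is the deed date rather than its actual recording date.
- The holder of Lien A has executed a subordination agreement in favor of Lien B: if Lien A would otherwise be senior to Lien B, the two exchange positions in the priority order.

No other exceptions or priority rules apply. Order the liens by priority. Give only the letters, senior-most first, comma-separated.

First, effective dates: C relates back to the deed date Feb 23, 2023; D's effective date is Jul 11, 2021, when work began.
Sorted by effective date: D (Jul 11, 2021), F (Aug 10, 2021), C (Feb 23, 2023), A (Mar 14, 2023), B (May 12, 2023), E (Sep 22, 2023).
A is senior to B before the subordination, so the two trade places.

D, F, C, B, A, E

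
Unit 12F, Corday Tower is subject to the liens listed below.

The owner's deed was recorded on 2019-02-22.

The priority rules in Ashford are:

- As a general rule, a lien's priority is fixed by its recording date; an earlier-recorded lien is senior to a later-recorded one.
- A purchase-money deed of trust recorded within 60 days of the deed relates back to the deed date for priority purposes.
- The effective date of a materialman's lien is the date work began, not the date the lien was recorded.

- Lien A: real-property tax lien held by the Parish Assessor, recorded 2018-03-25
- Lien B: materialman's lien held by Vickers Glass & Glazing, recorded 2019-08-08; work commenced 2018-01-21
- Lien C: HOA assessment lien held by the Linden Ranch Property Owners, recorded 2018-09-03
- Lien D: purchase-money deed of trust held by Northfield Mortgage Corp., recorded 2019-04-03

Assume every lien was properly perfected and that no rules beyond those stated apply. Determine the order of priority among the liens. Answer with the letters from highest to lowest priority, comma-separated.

Adjusting effective dates: B relates back to 2018-01-21 (work commenced); D relates back to the deed date 2019-02-22.
Sorted by effective date: B (2018-01-21), A (2018-03-25), C (2018-09-03), D (2019-02-22).

B, A, C, D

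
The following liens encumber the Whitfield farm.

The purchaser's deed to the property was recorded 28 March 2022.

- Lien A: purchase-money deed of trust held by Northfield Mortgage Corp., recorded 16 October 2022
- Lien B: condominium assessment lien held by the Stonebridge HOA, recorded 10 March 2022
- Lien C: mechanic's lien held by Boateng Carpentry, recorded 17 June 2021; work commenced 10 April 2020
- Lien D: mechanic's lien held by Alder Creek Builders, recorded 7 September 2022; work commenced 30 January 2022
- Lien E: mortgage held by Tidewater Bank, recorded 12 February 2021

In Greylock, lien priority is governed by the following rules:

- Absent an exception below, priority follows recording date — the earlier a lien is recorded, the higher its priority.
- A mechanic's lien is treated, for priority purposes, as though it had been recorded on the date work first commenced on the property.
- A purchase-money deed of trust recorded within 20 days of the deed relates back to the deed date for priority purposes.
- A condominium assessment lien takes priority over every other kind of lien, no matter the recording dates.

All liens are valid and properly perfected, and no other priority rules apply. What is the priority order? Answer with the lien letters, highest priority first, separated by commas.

Adjusting effective dates: A was recorded 202 days after the deed — beyond 20 days — so no relation-back applies; C is treated as recorded 10 April 2020, the work-commencement date; D is treated as recorded 30 January 2022, the work-commencement date.
B is a condominium assessment lien, so it outranks all other liens regardless of date.
Remaining liens by effective date: C (10 April 2020), E (12 February 2021), D (30 January 2022), A (16 October 2022).

B, C, E, D, A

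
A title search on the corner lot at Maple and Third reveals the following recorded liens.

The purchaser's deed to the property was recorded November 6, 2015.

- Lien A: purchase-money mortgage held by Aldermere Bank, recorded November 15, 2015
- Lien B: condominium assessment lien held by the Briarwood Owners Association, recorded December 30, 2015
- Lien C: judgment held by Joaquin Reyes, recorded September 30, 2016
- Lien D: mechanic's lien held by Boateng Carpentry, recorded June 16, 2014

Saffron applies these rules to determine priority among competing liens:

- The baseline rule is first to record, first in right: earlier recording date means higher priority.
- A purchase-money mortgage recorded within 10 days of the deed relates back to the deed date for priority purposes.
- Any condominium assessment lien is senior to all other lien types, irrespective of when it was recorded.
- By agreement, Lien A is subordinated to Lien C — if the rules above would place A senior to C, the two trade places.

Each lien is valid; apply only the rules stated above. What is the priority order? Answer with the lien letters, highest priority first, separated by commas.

Effective dates: A was recorded within the 10-day window, so its effective date is the deed date November 6, 2015.
As a condominium assessment lien, B is senior to every other lien.
Among the remaining liens, by effective date: D (June 16, 2014), A (November 6, 2015), C (September 30, 2016).
The subordination applies — A was senior to C — so A and C swap.

B, D, C, A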